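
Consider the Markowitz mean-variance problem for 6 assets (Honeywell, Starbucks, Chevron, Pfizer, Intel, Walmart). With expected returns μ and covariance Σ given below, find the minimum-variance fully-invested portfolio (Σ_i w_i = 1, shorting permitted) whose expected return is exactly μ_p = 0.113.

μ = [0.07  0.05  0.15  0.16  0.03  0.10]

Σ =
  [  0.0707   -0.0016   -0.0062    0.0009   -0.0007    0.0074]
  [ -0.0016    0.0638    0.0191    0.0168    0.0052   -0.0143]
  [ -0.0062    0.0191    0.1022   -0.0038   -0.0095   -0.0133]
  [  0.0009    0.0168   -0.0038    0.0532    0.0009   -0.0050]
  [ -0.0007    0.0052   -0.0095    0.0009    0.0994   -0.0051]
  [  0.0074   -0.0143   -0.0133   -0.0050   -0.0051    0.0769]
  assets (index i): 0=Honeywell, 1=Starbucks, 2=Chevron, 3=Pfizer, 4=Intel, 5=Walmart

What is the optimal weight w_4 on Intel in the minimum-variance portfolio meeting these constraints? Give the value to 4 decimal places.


g=Σ⁻¹μ = [0.9366  -0.3389  1.9956  3.3961  0.5760  1.7514]
h=Σ⁻¹𝟙 = [13.5248  10.6339  12.6605  17.5899  11.5623  17.7800]
a=μᵀg=1.083751  b=𝟙ᵀg=8.316757  c=𝟙ᵀh=83.751386  D=ac−b²=21.597212
λ₁=(c·0.113−b)/D = (83.751386·0.113−8.316757)/21.597212 = 0.053116
λ₂=(a−b·0.113)/D = (1.083751−8.316757·0.113)/21.597212 = 0.006666
w* = 0.053116·g + 0.006666·h:
  w_0 = 0.053116·0.9366 + 0.006666·13.5248 = 0.1399  (Honeywell)
  w_1 = 0.053116·-0.3389 + 0.006666·10.6339 = 0.0529  (Starbucks)
  w_2 = 0.053116·1.9956 + 0.006666·12.6605 = 0.1904  (Chevron)
  w_3 = 0.053116·3.3961 + 0.006666·17.5899 = 0.2976  (Pfizer)
  w_4 = 0.053116·0.5760 + 0.006666·11.5623 = 0.1077  (Intel)
  w_5 = 0.053116·1.7514 + 0.006666·17.7800 = 0.2115  (Walmart)
Σw_i=1.0000  μᵀw=0.1130
σ²=wᵀΣw=λ₁·μ_p+λ₂ = 0.053116·0.113 + 0.006666 = 0.012668 ≈ 0.0127

0.1077


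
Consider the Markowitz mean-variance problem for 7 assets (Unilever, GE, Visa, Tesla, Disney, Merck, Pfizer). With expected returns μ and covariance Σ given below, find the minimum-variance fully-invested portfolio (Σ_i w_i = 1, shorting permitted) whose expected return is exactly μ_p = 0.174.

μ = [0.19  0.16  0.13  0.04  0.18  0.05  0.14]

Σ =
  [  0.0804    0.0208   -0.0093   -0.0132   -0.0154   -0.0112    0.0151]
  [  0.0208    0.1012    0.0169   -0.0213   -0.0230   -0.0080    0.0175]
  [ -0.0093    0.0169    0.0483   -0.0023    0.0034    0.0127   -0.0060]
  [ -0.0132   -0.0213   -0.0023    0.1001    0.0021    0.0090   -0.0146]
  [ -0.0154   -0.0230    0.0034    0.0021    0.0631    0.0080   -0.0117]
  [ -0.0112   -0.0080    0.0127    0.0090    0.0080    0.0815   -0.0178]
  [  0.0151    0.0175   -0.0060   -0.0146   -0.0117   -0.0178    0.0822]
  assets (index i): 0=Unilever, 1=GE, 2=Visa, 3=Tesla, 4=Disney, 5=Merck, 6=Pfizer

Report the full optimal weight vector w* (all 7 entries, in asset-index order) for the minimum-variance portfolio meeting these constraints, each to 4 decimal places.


g=Σ⁻¹μ = [3.0251  1.4679  2.6044  1.3158  4.2311  0.6437  2.0004]
h=Σ⁻¹𝟙 = [17.7018  9.9069  18.5658  15.7265  23.8390  12.4262  17.0369]
a=μᵀg=2.274694  b=𝟙ᵀg=15.288551  c=𝟙ᵀh=115.203094  D=ac−b²=28.312036
λ₁=(c·0.174−b)/D = (115.203094·0.174−15.288551)/28.312036 = 0.168013
λ₂=(a−b·0.174)/D = (2.274694−15.288551·0.174)/28.312036 = -0.013617
w* = 0.168013·g + -0.013617·h:
  w_0 = 0.168013·3.0251 + -0.013617·17.7018 = 0.2672  (Unilever)
  w_1 = 0.168013·1.4679 + -0.013617·9.9069 = 0.1117  (GE)
  w_2 = 0.168013·2.6044 + -0.013617·18.5658 = 0.1848  (Visa)
  w_3 = 0.168013·1.3158 + -0.013617·15.7265 = 0.0069  (Tesla)
  w_4 = 0.168013·4.2311 + -0.013617·23.8390 = 0.3863  (Disney)
  w_5 = 0.168013·0.6437 + -0.013617·12.4262 = -0.0610  (Merck)
  w_6 = 0.168013·2.0004 + -0.013617·17.0369 = 0.1041  (Pfizer)
Σw_i=1.0000  μᵀw=0.1740
σ²=wᵀΣw=λ₁·μ_p+λ₂ = 0.168013·0.174 + -0.013617 = 0.015618 ≈ 0.0156

0.2672  0.1117  0.1848  0.0069  0.3863  -0.0610  0.1041


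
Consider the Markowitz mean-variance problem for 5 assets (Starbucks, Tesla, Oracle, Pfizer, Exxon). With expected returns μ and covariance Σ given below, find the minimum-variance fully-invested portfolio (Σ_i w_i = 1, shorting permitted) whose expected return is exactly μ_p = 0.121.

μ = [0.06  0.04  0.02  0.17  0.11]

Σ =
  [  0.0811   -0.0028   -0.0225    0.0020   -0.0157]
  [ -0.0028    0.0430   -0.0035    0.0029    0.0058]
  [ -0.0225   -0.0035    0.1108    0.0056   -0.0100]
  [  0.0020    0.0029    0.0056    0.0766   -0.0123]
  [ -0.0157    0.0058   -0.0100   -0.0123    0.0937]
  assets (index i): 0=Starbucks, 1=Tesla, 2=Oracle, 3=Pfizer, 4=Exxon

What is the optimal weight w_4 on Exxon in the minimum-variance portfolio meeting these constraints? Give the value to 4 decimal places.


0.2912

x=Σ⁻¹μ = [1.1609  0.6536  0.4683  2.4019  1.6933]
y=Σ⁻¹𝟙 = [19.9017  22.7063  14.5521  13.1620  15.8823]
a=μᵀx=0.699753  b=𝟙ᵀx=6.377993  c=𝟙ᵀy=86.204462  D=ac−b²=19.643055
λ₁=(c·0.121−b)/D = (86.204462·0.121−6.377993)/19.643055 = 0.206320
λ₂=(a−b·0.121)/D = (0.699753−6.377993·0.121)/19.643055 = -0.003665
w* = 0.206320·x + -0.003665·y:
  w_0 = 0.206320·1.1609 + -0.003665·19.9017 = 0.1666  (Starbucks)
  w_1 = 0.206320·0.6536 + -0.003665·22.7063 = 0.0516  (Tesla)
  w_2 = 0.206320·0.4683 + -0.003665·14.5521 = 0.0433  (Oracle)
  w_3 = 0.206320·2.4019 + -0.003665·13.1620 = 0.4473  (Pfizer)
  w_4 = 0.206320·1.6933 + -0.003665·15.8823 = 0.2912  (Exxon)
Σw_i=1.0000  μᵀw=0.1210
σ²=wᵀΣw=λ₁·μ_p+λ₂ = 0.206320·0.121 + -0.003665 = 0.021300 ≈ 0.0213


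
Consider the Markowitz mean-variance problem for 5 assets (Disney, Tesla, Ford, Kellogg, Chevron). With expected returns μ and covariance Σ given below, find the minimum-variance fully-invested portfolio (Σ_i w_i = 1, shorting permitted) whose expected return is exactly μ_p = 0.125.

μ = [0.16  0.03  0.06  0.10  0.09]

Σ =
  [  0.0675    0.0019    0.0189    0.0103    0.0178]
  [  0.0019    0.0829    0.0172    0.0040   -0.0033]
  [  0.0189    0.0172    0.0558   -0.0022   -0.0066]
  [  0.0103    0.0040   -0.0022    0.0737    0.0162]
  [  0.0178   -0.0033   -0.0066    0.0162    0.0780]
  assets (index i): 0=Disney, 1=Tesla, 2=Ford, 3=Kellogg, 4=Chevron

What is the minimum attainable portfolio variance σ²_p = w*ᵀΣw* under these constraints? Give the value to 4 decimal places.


0.0320

u=Σ⁻¹μ = [1.9413  0.1973  0.4609  0.9660  0.5575]
v=Σ⁻¹𝟙 = [5.9309  8.7725  14.9107  10.2993  10.9608]
a=μᵀu=0.490969  b=𝟙ᵀu=4.123164  c=𝟙ᵀv=50.874231  D=ac−b²=7.977212
λ₁=(c·0.125−b)/D = (50.874231·0.125−4.123164)/7.977212 = 0.280313
λ₂=(a−b·0.125)/D = (0.490969−4.123164·0.125)/7.977212 = -0.003062
w* = 0.280313·u + -0.003062·v:
  w_0 = 0.280313·1.9413 + -0.003062·5.9309 = 0.5260  (Disney)
  w_1 = 0.280313·0.1973 + -0.003062·8.7725 = 0.0285  (Tesla)
  w_2 = 0.280313·0.4609 + -0.003062·14.9107 = 0.0835  (Ford)
  w_3 = 0.280313·0.9660 + -0.003062·10.2993 = 0.2393  (Kellogg)
  w_4 = 0.280313·0.5575 + -0.003062·10.9608 = 0.1227  (Chevron)
Σw_i=1.0000  μᵀw=0.1250
σ²=wᵀΣw=λ₁·μ_p+λ₂ = 0.280313·0.125 + -0.003062 = 0.031977 ≈ 0.0320


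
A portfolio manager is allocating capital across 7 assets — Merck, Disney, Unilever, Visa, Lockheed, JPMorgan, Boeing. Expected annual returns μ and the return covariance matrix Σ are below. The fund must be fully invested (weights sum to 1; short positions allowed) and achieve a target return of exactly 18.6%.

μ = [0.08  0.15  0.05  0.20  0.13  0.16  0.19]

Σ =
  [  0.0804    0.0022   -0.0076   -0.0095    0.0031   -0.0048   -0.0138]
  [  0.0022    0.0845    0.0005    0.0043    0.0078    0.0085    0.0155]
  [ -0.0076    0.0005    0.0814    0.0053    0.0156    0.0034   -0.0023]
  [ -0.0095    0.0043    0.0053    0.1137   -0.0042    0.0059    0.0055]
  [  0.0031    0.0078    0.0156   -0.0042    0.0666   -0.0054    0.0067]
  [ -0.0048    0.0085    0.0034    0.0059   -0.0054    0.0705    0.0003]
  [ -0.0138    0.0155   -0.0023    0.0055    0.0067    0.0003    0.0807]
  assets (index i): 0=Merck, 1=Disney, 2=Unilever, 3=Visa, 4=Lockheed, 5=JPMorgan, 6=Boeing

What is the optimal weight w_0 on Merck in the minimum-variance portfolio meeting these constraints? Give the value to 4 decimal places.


0.0528

g=Σ⁻¹μ = [1.6433  0.8489  0.2800  1.6932  1.7775  2.2506  2.2090]
h=Σ⁻¹𝟙 = [16.9219  6.0615  10.8640  8.5355  11.3681  14.1835  12.8524]
a=μᵀg=1.622313  b=𝟙ᵀg=10.702449  c=𝟙ᵀh=80.786933  D=ac−b²=16.519231
λ₁=(c·0.186−b)/D = (80.786933·0.186−10.702449)/16.519231 = 0.261751
λ₂=(a−b·0.186)/D = (1.622313−10.702449·0.186)/16.519231 = -0.022298
w* = 0.261751·g + -0.022298·h:
  w_0 = 0.261751·1.6433 + -0.022298·16.9219 = 0.0528  (Merck)
  w_1 = 0.261751·0.8489 + -0.022298·6.0615 = 0.0870  (Disney)
  w_2 = 0.261751·0.2800 + -0.022298·10.8640 = -0.1690  (Unilever)
  w_3 = 0.261751·1.6932 + -0.022298·8.5355 = 0.2529  (Visa)
  w_4 = 0.261751·1.7775 + -0.022298·11.3681 = 0.2118  (Lockheed)
  w_5 = 0.261751·2.2506 + -0.022298·14.1835 = 0.2728  (JPMorgan)
  w_6 = 0.261751·2.2090 + -0.022298·12.8524 = 0.2916  (Boeing)
Σw_i=1.0000  μᵀw=0.1860
σ²=wᵀΣw=λ₁·μ_p+λ₂ = 0.261751·0.186 + -0.022298 = 0.026388 ≈ 0.0264


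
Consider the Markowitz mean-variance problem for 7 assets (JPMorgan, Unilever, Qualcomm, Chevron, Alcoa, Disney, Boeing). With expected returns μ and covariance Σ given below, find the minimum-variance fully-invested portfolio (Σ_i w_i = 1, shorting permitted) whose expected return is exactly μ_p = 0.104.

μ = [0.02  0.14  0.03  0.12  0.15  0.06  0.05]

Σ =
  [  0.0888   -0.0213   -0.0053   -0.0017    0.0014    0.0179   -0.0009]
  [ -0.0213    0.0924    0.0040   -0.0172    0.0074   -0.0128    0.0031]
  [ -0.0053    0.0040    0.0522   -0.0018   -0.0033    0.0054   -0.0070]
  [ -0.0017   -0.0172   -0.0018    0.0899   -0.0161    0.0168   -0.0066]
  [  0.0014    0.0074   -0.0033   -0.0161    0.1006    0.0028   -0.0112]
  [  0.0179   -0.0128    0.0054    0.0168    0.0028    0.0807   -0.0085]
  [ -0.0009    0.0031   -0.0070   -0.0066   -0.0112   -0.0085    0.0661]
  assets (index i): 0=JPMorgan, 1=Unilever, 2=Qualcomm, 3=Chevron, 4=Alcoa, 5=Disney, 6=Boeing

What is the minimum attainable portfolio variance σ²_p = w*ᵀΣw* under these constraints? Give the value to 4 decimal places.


g=Σ⁻¹μ = [0.6517  1.8900  0.8121  2.0600  1.8350  0.4933  1.3427]
h=Σ⁻¹𝟙 = [15.1208  15.8128  23.1392  17.5826  14.3935  8.1855  22.2904]
a=μᵀg=0.921195  b=𝟙ᵀg=9.084959  c=𝟙ᵀh=116.524717  D=ac−b²=24.805524
λ₁=(c·0.104−b)/D = (116.524717·0.104−9.084959)/24.805524 = 0.122296
λ₂=(a−b·0.104)/D = (0.921195−9.084959·0.104)/24.805524 = -0.000953
w* = 0.122296·g + -0.000953·h:
  w_0 = 0.122296·0.6517 + -0.000953·15.1208 = 0.0653  (JPMorgan)
  w_1 = 0.122296·1.8900 + -0.000953·15.8128 = 0.2161  (Unilever)
  w_2 = 0.122296·0.8121 + -0.000953·23.1392 = 0.0773  (Qualcomm)
  w_3 = 0.122296·2.0600 + -0.000953·17.5826 = 0.2352  (Chevron)
  w_4 = 0.122296·1.8350 + -0.000953·14.3935 = 0.2107  (Alcoa)
  w_5 = 0.122296·0.4933 + -0.000953·8.1855 = 0.0525  (Disney)
  w_6 = 0.122296·1.3427 + -0.000953·22.2904 = 0.1430  (Boeing)
Σw_i=1.0000  μᵀw=0.1040
σ²=wᵀΣw=λ₁·μ_p+λ₂ = 0.122296·0.104 + -0.000953 = 0.011766 ≈ 0.0118

0.0118


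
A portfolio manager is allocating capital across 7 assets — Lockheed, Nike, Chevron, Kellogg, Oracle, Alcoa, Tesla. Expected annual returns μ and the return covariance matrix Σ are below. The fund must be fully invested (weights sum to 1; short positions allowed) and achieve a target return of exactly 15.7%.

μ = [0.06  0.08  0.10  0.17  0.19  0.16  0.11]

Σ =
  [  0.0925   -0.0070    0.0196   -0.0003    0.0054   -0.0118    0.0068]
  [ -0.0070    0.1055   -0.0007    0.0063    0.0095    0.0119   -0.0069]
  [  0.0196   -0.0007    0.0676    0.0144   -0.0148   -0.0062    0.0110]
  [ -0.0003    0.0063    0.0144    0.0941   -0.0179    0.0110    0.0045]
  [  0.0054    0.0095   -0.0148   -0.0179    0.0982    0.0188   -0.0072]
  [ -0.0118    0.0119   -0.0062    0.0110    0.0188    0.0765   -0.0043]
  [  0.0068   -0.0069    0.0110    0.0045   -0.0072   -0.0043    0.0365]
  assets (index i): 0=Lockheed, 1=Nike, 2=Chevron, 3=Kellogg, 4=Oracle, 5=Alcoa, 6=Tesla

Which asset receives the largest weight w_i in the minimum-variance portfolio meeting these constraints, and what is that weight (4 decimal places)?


Oracle (0.2991)

p=Σ⁻¹μ = [0.2730  0.5091  1.1757  1.7037  2.2973  1.5159  3.1265]
q=Σ⁻¹𝟙 = [8.1632  9.0630  9.9458  8.1350  11.6879  11.2151  27.2162]
a=μᵀp=1.487265  b=𝟙ᵀp=10.601257  c=𝟙ᵀq=85.426213  D=ac−b²=14.664772
λ₁=(c·0.157−b)/D = (85.426213·0.157−10.601257)/14.664772 = 0.191661
λ₂=(a−b·0.157)/D = (1.487265−10.601257·0.157)/14.664772 = -0.012079
w* = 0.191661·p + -0.012079·q:
  w_0 = 0.191661·0.2730 + -0.012079·8.1632 = -0.0463  (Lockheed)
  w_1 = 0.191661·0.5091 + -0.012079·9.0630 = -0.0119  (Nike)
  w_2 = 0.191661·1.1757 + -0.012079·9.9458 = 0.1052  (Chevron)
  w_3 = 0.191661·1.7037 + -0.012079·8.1350 = 0.2283  (Kellogg)
  w_4 = 0.191661·2.2973 + -0.012079·11.6879 = 0.2991  (Oracle)
  w_5 = 0.191661·1.5159 + -0.012079·11.2151 = 0.1551  (Alcoa)
  w_6 = 0.191661·3.1265 + -0.012079·27.2162 = 0.2705  (Tesla)
Σw_i=1.0000  μᵀw=0.1570
σ²=wᵀΣw=λ₁·μ_p+λ₂ = 0.191661·0.157 + -0.012079 = 0.018012 ≈ 0.0180


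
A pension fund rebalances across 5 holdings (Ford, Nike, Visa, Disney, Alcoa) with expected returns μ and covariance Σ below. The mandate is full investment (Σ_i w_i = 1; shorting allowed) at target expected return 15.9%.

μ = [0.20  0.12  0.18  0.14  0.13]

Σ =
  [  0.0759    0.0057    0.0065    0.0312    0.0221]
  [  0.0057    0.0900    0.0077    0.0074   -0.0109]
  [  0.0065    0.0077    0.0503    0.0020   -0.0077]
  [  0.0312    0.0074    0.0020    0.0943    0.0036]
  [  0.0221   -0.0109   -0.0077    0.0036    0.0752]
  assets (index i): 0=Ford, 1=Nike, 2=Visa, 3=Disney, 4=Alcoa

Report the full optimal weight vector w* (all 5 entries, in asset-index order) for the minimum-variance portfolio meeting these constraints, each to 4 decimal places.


u=Σ⁻¹μ = [1.4087  1.0992  3.4711  0.7903  1.7916]
v=Σ⁻¹𝟙 = [2.9224  10.4683  19.9832  7.7956  15.6293]
a=μᵀu=1.381984  b=𝟙ᵀu=8.560837  c=𝟙ᵀv=56.798752  D=ac−b²=5.207013
λ₁=(c·0.159−b)/D = (56.798752·0.159−8.560837)/5.207013 = 0.090294
λ₂=(a−b·0.159)/D = (1.381984−8.560837·0.159)/5.207013 = 0.003997
w* = 0.090294·u + 0.003997·v:
  w_0 = 0.090294·1.4087 + 0.003997·2.9224 = 0.1389  (Ford)
  w_1 = 0.090294·1.0992 + 0.003997·10.4683 = 0.1411  (Nike)
  w_2 = 0.090294·3.4711 + 0.003997·19.9832 = 0.3933  (Visa)
  w_3 = 0.090294·0.7903 + 0.003997·7.7956 = 0.1025  (Disney)
  w_4 = 0.090294·1.7916 + 0.003997·15.6293 = 0.2242  (Alcoa)
Σw_i=1.0000  μᵀw=0.1590
σ²=wᵀΣw=λ₁·μ_p+λ₂ = 0.090294·0.159 + 0.003997 = 0.018353 ≈ 0.0184

0.1389  0.1411  0.3933  0.1025  0.2242


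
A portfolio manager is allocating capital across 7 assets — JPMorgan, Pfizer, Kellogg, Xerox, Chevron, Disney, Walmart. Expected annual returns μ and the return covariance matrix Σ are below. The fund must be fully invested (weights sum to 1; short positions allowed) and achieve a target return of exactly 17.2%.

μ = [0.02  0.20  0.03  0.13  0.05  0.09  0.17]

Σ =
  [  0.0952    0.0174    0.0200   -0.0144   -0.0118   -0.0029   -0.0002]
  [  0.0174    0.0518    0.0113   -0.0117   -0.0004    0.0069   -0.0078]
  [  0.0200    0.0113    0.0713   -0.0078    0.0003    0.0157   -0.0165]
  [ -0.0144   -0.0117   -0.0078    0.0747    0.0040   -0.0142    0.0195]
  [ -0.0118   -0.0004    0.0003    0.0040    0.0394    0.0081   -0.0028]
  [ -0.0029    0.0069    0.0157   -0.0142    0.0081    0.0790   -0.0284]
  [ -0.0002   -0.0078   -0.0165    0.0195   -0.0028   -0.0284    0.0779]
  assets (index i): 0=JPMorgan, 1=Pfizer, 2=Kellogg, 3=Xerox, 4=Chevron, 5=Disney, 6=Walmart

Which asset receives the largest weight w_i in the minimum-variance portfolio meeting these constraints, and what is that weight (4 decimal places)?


g=Σ⁻¹μ = [-0.1814  4.5092  0.2075  2.0047  0.8474  2.0300  2.9460]
h=Σ⁻¹𝟙 = [11.1153  17.8340  10.6317  16.0933  25.1226  16.8775  19.9306]
a=μᵀg=1.890947  b=𝟙ᵀg=12.363494  c=𝟙ᵀh=117.604973  D=ac−b²=69.528745
λ₁=(c·0.172−b)/D = (117.604973·0.172−12.363494)/69.528745 = 0.113112
λ₂=(a−b·0.172)/D = (1.890947−12.363494·0.172)/69.528745 = -0.003388
w* = 0.113112·g + -0.003388·h:
  w_0 = 0.113112·-0.1814 + -0.003388·11.1153 = -0.0582  (JPMorgan)
  w_1 = 0.113112·4.5092 + -0.003388·17.8340 = 0.4496  (Pfizer)
  w_2 = 0.113112·0.2075 + -0.003388·10.6317 = -0.0126  (Kellogg)
  w_3 = 0.113112·2.0047 + -0.003388·16.0933 = 0.1722  (Xerox)
  w_4 = 0.113112·0.8474 + -0.003388·25.1226 = 0.0107  (Chevron)
  w_5 = 0.113112·2.0300 + -0.003388·16.8775 = 0.1724  (Disney)
  w_6 = 0.113112·2.9460 + -0.003388·19.9306 = 0.2657  (Walmart)
Σw_i=1.0000  μᵀw=0.1720
σ²=wᵀΣw=λ₁·μ_p+λ₂ = 0.113112·0.172 + -0.003388 = 0.016067 ≈ 0.0161

Pfizer (0.4496)


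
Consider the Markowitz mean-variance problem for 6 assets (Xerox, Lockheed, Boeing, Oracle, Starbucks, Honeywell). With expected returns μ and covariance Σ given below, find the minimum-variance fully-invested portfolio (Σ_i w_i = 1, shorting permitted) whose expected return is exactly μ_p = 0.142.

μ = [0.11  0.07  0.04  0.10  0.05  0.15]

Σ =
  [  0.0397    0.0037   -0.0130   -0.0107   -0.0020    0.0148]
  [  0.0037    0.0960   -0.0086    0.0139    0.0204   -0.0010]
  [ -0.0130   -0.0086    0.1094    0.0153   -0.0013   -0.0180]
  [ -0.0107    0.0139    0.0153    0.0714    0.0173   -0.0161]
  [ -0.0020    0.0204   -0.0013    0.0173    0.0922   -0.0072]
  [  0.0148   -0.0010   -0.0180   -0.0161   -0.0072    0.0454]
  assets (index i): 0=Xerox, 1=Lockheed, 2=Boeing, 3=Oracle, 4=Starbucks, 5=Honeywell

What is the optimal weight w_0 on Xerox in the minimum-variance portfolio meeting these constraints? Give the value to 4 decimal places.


0.1764

g=Σ⁻¹μ = [2.2544  0.3625  0.9848  2.2194  0.4067  3.8190]
h=Σ⁻¹𝟙 = [24.1810  6.6870  14.7965  17.2131  9.0325  27.6940]
a=μᵀg=1.127888  b=𝟙ᵀg=10.046895  c=𝟙ᵀh=99.604051  D=ac−b²=11.402100
λ₁=(c·0.142−b)/D = (99.604051·0.142−10.046895)/11.402100 = 0.359309
λ₂=(a−b·0.142)/D = (1.127888−10.046895·0.142)/11.402100 = -0.026203
w* = 0.359309·g + -0.026203·h:
  w_0 = 0.359309·2.2544 + -0.026203·24.1810 = 0.1764  (Xerox)
  w_1 = 0.359309·0.3625 + -0.026203·6.6870 = -0.0450  (Lockheed)
  w_2 = 0.359309·0.9848 + -0.026203·14.7965 = -0.0339  (Boeing)
  w_3 = 0.359309·2.2194 + -0.026203·17.2131 = 0.3464  (Oracle)
  w_4 = 0.359309·0.4067 + -0.026203·9.0325 = -0.0906  (Starbucks)
  w_5 = 0.359309·3.8190 + -0.026203·27.6940 = 0.6465  (Honeywell)
Σw_i=1.0000  μᵀw=0.1420
σ²=wᵀΣw=λ₁·μ_p+λ₂ = 0.359309·0.142 + -0.026203 = 0.024819 ≈ 0.0248


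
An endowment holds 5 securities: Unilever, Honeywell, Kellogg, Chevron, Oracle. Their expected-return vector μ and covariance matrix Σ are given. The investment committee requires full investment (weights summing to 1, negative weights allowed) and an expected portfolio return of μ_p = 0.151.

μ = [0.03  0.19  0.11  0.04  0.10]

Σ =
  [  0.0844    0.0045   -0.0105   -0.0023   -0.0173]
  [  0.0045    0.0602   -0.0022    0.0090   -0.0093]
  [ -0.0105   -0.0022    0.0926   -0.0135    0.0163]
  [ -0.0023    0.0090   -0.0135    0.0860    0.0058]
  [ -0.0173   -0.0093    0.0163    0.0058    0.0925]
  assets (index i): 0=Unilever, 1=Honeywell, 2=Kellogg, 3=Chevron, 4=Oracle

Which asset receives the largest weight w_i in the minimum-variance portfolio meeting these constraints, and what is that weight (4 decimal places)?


u=Σ⁻¹μ = [0.5947  3.3226  1.1358  0.2231  1.3122]
v=Σ⁻¹𝟙 = [15.3883  16.1167  12.4153  11.4653  12.4025]
a=μᵀu=0.914212  b=𝟙ᵀu=6.588355  c=𝟙ᵀv=67.787996  D=ac−b²=18.566187
λ₁=(c·0.151−b)/D = (67.787996·0.151−6.588355)/18.566187 = 0.196466
λ₂=(a−b·0.151)/D = (0.914212−6.588355·0.151)/18.566187 = -0.004343
w* = 0.196466·u + -0.004343·v:
  w_0 = 0.196466·0.5947 + -0.004343·15.3883 = 0.0500  (Unilever)
  w_1 = 0.196466·3.3226 + -0.004343·16.1167 = 0.5828  (Honeywell)
  w_2 = 0.196466·1.1358 + -0.004343·12.4153 = 0.1692  (Kellogg)
  w_3 = 0.196466·0.2231 + -0.004343·11.4653 = -0.0060  (Chevron)
  w_4 = 0.196466·1.3122 + -0.004343·12.4025 = 0.2039  (Oracle)
Σw_i=1.0000  μᵀw=0.1510
σ²=wᵀΣw=λ₁·μ_p+λ₂ = 0.196466·0.151 + -0.004343 = 0.025324 ≈ 0.0253

Honeywell (0.5828)


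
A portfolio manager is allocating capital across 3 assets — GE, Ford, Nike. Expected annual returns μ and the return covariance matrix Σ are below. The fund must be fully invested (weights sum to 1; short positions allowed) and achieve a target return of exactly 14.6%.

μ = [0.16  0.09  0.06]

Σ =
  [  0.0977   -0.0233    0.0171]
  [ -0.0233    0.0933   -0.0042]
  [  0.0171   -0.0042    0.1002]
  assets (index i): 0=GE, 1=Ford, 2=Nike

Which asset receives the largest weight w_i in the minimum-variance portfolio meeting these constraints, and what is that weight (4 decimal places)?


g=Σ⁻¹μ = [1.9282  1.4611  0.3310]
h=Σ⁻¹𝟙 = [12.1159  14.1267  8.5045]
a=μᵀg=0.459862  b=𝟙ᵀg=3.720218  c=𝟙ᵀh=34.747091  D=ac−b²=2.138861
λ₁=(c·0.146−b)/D = (34.747091·0.146−3.720218)/2.138861 = 0.632513
λ₂=(a−b·0.146)/D = (0.459862−3.720218·0.146)/2.138861 = -0.038941
w* = 0.632513·g + -0.038941·h:
  w_0 = 0.632513·1.9282 + -0.038941·12.1159 = 0.7478  (GE)
  w_1 = 0.632513·1.4611 + -0.038941·14.1267 = 0.3740  (Ford)
  w_2 = 0.632513·0.3310 + -0.038941·8.5045 = -0.1218  (Nike)
Σw_i=1.0000  μᵀw=0.1460
σ²=wᵀΣw=λ₁·μ_p+λ₂ = 0.632513·0.146 + -0.038941 = 0.053406 ≈ 0.0534

GE (0.7478)


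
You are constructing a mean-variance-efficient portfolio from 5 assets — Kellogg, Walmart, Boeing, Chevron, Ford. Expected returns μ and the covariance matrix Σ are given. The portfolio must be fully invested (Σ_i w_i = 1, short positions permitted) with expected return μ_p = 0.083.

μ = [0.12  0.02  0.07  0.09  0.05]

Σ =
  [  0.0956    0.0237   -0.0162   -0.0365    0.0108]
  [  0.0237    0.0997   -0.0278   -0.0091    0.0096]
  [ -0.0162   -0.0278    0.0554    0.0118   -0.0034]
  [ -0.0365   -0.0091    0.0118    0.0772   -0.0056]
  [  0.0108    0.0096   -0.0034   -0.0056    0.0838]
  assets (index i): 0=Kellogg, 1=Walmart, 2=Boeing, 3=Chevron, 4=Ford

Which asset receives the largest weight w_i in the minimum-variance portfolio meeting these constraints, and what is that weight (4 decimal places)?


Kellogg (0.2776)

u=Σ⁻¹μ = [2.1782  0.2773  1.6407  2.0127  0.4852]
v=Σ⁻¹𝟙 = [17.8658  14.0410  26.7599  19.7214  10.4258]
a=μᵀu=0.587182  b=𝟙ᵀu=6.594129  c=𝟙ᵀv=88.813889  D=ac−b²=8.667348
λ₁=(c·0.083−b)/D = (88.813889·0.083−6.594129)/8.667348 = 0.089696
λ₂=(a−b·0.083)/D = (0.587182−6.594129·0.083)/8.667348 = 0.004600
w* = 0.089696·u + 0.004600·v:
  w_0 = 0.089696·2.1782 + 0.004600·17.8658 = 0.2776  (Kellogg)
  w_1 = 0.089696·0.2773 + 0.004600·14.0410 = 0.0895  (Walmart)
  w_2 = 0.089696·1.6407 + 0.004600·26.7599 = 0.2703  (Boeing)
  w_3 = 0.089696·2.0127 + 0.004600·19.7214 = 0.2713  (Chevron)
  w_4 = 0.089696·0.4852 + 0.004600·10.4258 = 0.0915  (Ford)
Σw_i=1.0000  μᵀw=0.0830
σ²=wᵀΣw=λ₁·μ_p+λ₂ = 0.089696·0.083 + 0.004600 = 0.012045 ≈ 0.0120


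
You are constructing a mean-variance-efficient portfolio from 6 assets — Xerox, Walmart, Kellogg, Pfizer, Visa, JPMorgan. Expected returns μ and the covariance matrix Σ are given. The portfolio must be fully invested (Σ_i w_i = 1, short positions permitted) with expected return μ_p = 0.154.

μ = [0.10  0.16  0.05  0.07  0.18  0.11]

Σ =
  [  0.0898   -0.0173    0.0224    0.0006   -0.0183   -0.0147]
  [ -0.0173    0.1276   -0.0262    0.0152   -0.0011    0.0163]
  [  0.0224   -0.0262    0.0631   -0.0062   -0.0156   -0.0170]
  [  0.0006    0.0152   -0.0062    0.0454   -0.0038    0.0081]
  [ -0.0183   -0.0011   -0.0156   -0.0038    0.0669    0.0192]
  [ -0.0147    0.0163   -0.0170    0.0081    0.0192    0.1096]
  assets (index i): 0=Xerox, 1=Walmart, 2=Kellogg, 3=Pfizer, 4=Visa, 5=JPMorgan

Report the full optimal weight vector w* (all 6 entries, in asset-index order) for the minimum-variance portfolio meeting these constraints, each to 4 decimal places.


p=Σ⁻¹μ = [1.7429  1.7017  2.0626  1.4301  3.5943  0.5689]
q=Σ⁻¹𝟙 = [12.7517  11.5605  26.1934  22.2529  23.8888  7.3484]
a=μᵀp=1.359352  b=𝟙ᵀp=11.100543  c=𝟙ᵀq=103.995811  D=ac−b²=18.144828
λ₁=(c·0.154−b)/D = (103.995811·0.154−11.100543)/18.144828 = 0.270866
λ₂=(a−b·0.154)/D = (1.359352−11.100543·0.154)/18.144828 = -0.019297
w* = 0.270866·p + -0.019297·q:
  w_0 = 0.270866·1.7429 + -0.019297·12.7517 = 0.2260  (Xerox)
  w_1 = 0.270866·1.7017 + -0.019297·11.5605 = 0.2379  (Walmart)
  w_2 = 0.270866·2.0626 + -0.019297·26.1934 = 0.0533  (Kellogg)
  w_3 = 0.270866·1.4301 + -0.019297·22.2529 = -0.0420  (Pfizer)
  w_4 = 0.270866·3.5943 + -0.019297·23.8888 = 0.5126  (Visa)
  w_5 = 0.270866·0.5689 + -0.019297·7.3484 = 0.0123  (JPMorgan)
Σw_i=1.0000  μᵀw=0.1540
σ²=wᵀΣw=λ₁·μ_p+λ₂ = 0.270866·0.154 + -0.019297 = 0.022417 ≈ 0.0224

0.2260  0.2379  0.0533  -0.0420  0.5126  0.0123


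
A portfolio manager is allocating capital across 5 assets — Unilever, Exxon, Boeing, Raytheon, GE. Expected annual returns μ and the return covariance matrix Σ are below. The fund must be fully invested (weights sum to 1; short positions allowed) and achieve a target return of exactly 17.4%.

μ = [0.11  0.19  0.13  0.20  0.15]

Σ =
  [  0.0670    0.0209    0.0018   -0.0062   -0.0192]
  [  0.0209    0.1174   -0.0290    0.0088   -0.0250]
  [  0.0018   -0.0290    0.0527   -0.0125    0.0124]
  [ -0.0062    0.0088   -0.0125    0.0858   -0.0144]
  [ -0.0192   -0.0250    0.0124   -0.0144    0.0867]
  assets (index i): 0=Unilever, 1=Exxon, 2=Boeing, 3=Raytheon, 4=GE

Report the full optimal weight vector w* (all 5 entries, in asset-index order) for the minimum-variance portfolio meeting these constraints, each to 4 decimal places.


-0.0437  0.2715  0.2476  0.3269  0.1976

u=Σ⁻¹μ = [1.8377  2.6347  3.9492  3.2509  2.8719]
v=Σ⁻¹𝟙 = [16.7005  14.6881  26.4318  18.3505  18.7352]
a=μᵀu=2.297088  b=𝟙ᵀu=14.544306  c=𝟙ᵀv=94.906089  D=ac−b²=6.470786
λ₁=(c·0.174−b)/D = (94.906089·0.174−14.544306)/6.470786 = 0.304345
λ₂=(a−b·0.174)/D = (2.297088−14.544306·0.174)/6.470786 = -0.036104
w* = 0.304345·u + -0.036104·v:
  w_0 = 0.304345·1.8377 + -0.036104·16.7005 = -0.0437  (Unilever)
  w_1 = 0.304345·2.6347 + -0.036104·14.6881 = 0.2715  (Exxon)
  w_2 = 0.304345·3.9492 + -0.036104·26.4318 = 0.2476  (Boeing)
  w_3 = 0.304345·3.2509 + -0.036104·18.3505 = 0.3269  (Raytheon)
  w_4 = 0.304345·2.8719 + -0.036104·18.7352 = 0.1976  (GE)
Σw_i=1.0000  μᵀw=0.1740
σ²=wᵀΣw=λ₁·μ_p+λ₂ = 0.304345·0.174 + -0.036104 = 0.016852 ≈ 0.0169


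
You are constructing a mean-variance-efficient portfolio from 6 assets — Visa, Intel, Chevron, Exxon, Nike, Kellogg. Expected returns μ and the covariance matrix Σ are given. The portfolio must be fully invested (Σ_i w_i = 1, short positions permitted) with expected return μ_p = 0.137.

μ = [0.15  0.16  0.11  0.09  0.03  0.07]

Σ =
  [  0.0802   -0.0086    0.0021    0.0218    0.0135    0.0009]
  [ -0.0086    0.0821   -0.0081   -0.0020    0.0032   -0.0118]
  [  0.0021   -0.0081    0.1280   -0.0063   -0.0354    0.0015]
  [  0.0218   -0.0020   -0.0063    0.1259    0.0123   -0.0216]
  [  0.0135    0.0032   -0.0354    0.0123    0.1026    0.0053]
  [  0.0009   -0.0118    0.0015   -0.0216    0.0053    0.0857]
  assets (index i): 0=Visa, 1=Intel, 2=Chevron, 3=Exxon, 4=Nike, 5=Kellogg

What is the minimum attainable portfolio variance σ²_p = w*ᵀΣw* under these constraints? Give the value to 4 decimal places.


x=Σ⁻¹μ = [1.8735  2.4417  1.0531  0.6827  0.1853  1.2755]
y=Σ⁻¹𝟙 = [9.6555  16.3493  11.7593  8.7280  10.1929  15.1820]
a=μᵀx=0.943821  b=𝟙ᵀx=7.511774  c=𝟙ᵀy=71.866940  D=ac−b²=11.402821
λ₁=(c·0.137−b)/D = (71.866940·0.137−7.511774)/11.402821 = 0.204686
λ₂=(a−b·0.137)/D = (0.943821−7.511774·0.137)/11.402821 = -0.007480
w* = 0.204686·x + -0.007480·y:
  w_0 = 0.204686·1.8735 + -0.007480·9.6555 = 0.3113  (Visa)
  w_1 = 0.204686·2.4417 + -0.007480·16.3493 = 0.3775  (Intel)
  w_2 = 0.204686·1.0531 + -0.007480·11.7593 = 0.1276  (Chevron)
  w_3 = 0.204686·0.6827 + -0.007480·8.7280 = 0.0744  (Exxon)
  w_4 = 0.204686·0.1853 + -0.007480·10.1929 = -0.0383  (Nike)
  w_5 = 0.204686·1.2755 + -0.007480·15.1820 = 0.1475  (Kellogg)
Σw_i=1.0000  μᵀw=0.1370
σ²=wᵀΣw=λ₁·μ_p+λ₂ = 0.204686·0.137 + -0.007480 = 0.020562 ≈ 0.0206

0.0206


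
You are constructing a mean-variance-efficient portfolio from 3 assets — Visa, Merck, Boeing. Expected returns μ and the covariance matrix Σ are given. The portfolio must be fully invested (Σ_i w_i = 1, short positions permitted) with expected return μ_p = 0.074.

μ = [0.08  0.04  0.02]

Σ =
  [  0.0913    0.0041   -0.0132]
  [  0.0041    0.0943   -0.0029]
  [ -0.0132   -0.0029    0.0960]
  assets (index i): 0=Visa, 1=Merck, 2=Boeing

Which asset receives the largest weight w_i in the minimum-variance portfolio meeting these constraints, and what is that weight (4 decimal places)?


g=Σ⁻¹μ = [0.9084  0.3953  0.3452]
h=Σ⁻¹𝟙 = [12.2793  10.4525  12.4208]
a=μᵀg=0.095386  b=𝟙ᵀg=1.648862  c=𝟙ᵀh=35.152664  D=ac−b²=0.634339
λ₁=(c·0.074−b)/D = (35.152664·0.074−1.648862)/0.634339 = 1.501461
λ₂=(a−b·0.074)/D = (0.095386−1.648862·0.074)/0.634339 = -0.041980
w* = 1.501461·g + -0.041980·h:
  w_0 = 1.501461·0.9084 + -0.041980·12.2793 = 0.8484  (Visa)
  w_1 = 1.501461·0.3953 + -0.041980·10.4525 = 0.1547  (Merck)
  w_2 = 1.501461·0.3452 + -0.041980·12.4208 = -0.0032  (Boeing)
Σw_i=1.0000  μᵀw=0.0740
σ²=wᵀΣw=λ₁·μ_p+λ₂ = 1.501461·0.074 + -0.041980 = 0.069128 ≈ 0.0691

Visa (0.8484)


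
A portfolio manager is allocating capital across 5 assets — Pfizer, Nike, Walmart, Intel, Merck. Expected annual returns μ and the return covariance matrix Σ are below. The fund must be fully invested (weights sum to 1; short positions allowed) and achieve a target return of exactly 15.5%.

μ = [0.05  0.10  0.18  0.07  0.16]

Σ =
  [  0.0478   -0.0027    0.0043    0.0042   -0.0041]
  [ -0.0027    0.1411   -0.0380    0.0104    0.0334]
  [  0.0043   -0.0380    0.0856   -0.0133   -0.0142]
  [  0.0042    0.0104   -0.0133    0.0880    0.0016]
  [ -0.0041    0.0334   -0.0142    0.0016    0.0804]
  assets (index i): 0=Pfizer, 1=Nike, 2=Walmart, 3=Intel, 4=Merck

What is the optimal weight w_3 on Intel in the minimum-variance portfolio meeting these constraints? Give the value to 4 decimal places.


0.1011

g=Σ⁻¹μ = [0.9219  0.9465  2.9974  1.0535  2.1523]
h=Σ⁻¹𝟙 = [19.7975  8.4929  18.4648  11.9704  12.9422]
a=μᵀg=1.098381  b=𝟙ᵀg=8.071519  c=𝟙ᵀh=71.667885  D=ac−b²=13.569223
λ₁=(c·0.155−b)/D = (71.667885·0.155−8.071519)/13.569223 = 0.223816
λ₂=(a−b·0.155)/D = (1.098381−8.071519·0.155)/13.569223 = -0.011254
w* = 0.223816·g + -0.011254·h:
  w_0 = 0.223816·0.9219 + -0.011254·19.7975 = -0.0165  (Pfizer)
  w_1 = 0.223816·0.9465 + -0.011254·8.4929 = 0.1163  (Nike)
  w_2 = 0.223816·2.9974 + -0.011254·18.4648 = 0.4631  (Walmart)
  w_3 = 0.223816·1.0535 + -0.011254·11.9704 = 0.1011  (Intel)
  w_4 = 0.223816·2.1523 + -0.011254·12.9422 = 0.3361  (Merck)
Σw_i=1.0000  μᵀw=0.1550
σ²=wᵀΣw=λ₁·μ_p+λ₂ = 0.223816·0.155 + -0.011254 = 0.023438 ≈ 0.0234


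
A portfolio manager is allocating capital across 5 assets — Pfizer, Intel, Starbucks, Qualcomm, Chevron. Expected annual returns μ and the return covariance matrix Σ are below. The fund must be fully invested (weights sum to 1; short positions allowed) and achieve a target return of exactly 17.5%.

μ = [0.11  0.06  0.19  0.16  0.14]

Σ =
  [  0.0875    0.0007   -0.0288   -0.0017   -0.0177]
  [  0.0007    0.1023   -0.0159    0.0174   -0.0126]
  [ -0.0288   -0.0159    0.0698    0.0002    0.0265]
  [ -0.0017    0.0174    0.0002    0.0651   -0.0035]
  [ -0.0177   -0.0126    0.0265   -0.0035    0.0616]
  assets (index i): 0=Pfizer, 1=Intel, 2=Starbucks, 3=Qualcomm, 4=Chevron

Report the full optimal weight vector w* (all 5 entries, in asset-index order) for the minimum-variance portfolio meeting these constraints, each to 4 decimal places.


g=Σ⁻¹μ = [2.7897  0.9224  3.3302  2.3795  1.9656]
h=Σ⁻¹𝟙 = [21.4928  12.4959  19.4031  13.4573  17.3829]
a=μᵀg=1.650843  b=𝟙ᵀg=11.387328  c=𝟙ᵀh=84.232027  D=ac−b²=9.382652
λ₁=(c·0.175−b)/D = (84.232027·0.175−11.387328)/9.382652 = 0.357391
λ₂=(a−b·0.175)/D = (1.650843−11.387328·0.175)/9.382652 = -0.036444
w* = 0.357391·g + -0.036444·h:
  w_0 = 0.357391·2.7897 + -0.036444·21.4928 = 0.2137  (Pfizer)
  w_1 = 0.357391·0.9224 + -0.036444·12.4959 = -0.1257  (Intel)
  w_2 = 0.357391·3.3302 + -0.036444·19.4031 = 0.4831  (Starbucks)
  w_3 = 0.357391·2.3795 + -0.036444·13.4573 = 0.3600  (Qualcomm)
  w_4 = 0.357391·1.9656 + -0.036444·17.3829 = 0.0690  (Chevron)
Σw_i=1.0000  μᵀw=0.1750
σ²=wᵀΣw=λ₁·μ_p+λ₂ = 0.357391·0.175 + -0.036444 = 0.026100 ≈ 0.0261

0.2137  -0.1257  0.4831  0.3600  0.0690


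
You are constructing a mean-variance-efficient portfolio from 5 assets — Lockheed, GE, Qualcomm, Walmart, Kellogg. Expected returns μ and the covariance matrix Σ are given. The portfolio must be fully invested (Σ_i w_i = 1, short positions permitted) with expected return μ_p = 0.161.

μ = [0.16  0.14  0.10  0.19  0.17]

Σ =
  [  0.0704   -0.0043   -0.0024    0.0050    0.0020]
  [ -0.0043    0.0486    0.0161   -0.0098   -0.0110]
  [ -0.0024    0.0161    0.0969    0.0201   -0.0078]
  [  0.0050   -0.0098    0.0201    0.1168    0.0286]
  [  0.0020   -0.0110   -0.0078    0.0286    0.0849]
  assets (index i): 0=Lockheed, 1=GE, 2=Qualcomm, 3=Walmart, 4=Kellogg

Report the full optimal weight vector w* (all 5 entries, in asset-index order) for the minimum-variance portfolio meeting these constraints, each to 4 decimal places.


0.2508  0.3867  -0.0232  0.1743  0.2114

g=Σ⁻¹μ = [2.3624  3.6802  0.3785  1.2722  2.0297]
h=Σ⁻¹𝟙 = [15.1178  23.8225  6.6586  5.5202  13.2611]
a=μᵀg=1.517845  b=𝟙ᵀg=9.723102  c=𝟙ᵀh=64.380314  D=ac−b²=3.180612
λ₁=(c·0.161−b)/D = (64.380314·0.161−9.723102)/3.180612 = 0.201888
λ₂=(a−b·0.161)/D = (1.517845−9.723102·0.161)/3.180612 = -0.014958
w* = 0.201888·g + -0.014958·h:
  w_0 = 0.201888·2.3624 + -0.014958·15.1178 = 0.2508  (Lockheed)
  w_1 = 0.201888·3.6802 + -0.014958·23.8225 = 0.3867  (GE)
  w_2 = 0.201888·0.3785 + -0.014958·6.6586 = -0.0232  (Qualcomm)
  w_3 = 0.201888·1.2722 + -0.014958·5.5202 = 0.1743  (Walmart)
  w_4 = 0.201888·2.0297 + -0.014958·13.2611 = 0.2114  (Kellogg)
Σw_i=1.0000  μᵀw=0.1610
σ²=wᵀΣw=λ₁·μ_p+λ₂ = 0.201888·0.161 + -0.014958 = 0.017546 ≈ 0.0175


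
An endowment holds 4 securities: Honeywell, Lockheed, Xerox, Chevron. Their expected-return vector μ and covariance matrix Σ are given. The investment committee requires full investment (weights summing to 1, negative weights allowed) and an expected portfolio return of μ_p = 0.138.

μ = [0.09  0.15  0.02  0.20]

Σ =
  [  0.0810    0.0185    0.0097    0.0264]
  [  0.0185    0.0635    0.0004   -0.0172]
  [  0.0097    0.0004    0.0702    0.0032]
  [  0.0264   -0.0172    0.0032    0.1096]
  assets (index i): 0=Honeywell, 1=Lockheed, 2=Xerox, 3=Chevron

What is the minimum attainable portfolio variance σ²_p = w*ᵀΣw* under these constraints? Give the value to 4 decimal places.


g=Σ⁻¹μ = [-0.4164  3.1352  0.2147  2.4109]
h=Σ⁻¹𝟙 = [3.2439  17.6243  13.2076  10.7230]
a=μᵀg=0.919270  b=𝟙ᵀg=5.344327  c=𝟙ᵀh=44.798632  D=ac−b²=12.620224
λ₁=(c·0.138−b)/D = (44.798632·0.138−5.344327)/12.620224 = 0.066392
λ₂=(a−b·0.138)/D = (0.919270−5.344327·0.138)/12.620224 = 0.014402
w* = 0.066392·g + 0.014402·h:
  w_0 = 0.066392·-0.4164 + 0.014402·3.2439 = 0.0191  (Honeywell)
  w_1 = 0.066392·3.1352 + 0.014402·17.6243 = 0.4620  (Lockheed)
  w_2 = 0.066392·0.2147 + 0.014402·13.2076 = 0.2045  (Xerox)
  w_3 = 0.066392·2.4109 + 0.014402·10.7230 = 0.3145  (Chevron)
Σw_i=1.0000  μᵀw=0.1380
σ²=wᵀΣw=λ₁·μ_p+λ₂ = 0.066392·0.138 + 0.014402 = 0.023564 ≈ 0.0236

0.0236


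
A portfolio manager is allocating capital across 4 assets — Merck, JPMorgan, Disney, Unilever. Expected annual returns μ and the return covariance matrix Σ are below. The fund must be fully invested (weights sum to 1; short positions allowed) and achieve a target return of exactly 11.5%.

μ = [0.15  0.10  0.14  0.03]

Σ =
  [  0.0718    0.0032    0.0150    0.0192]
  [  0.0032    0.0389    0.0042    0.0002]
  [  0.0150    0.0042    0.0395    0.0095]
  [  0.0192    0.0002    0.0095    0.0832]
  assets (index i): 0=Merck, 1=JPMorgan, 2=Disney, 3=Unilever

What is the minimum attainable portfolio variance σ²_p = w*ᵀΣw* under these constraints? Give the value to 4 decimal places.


0.0179

p=Σ⁻¹μ = [1.4860  2.1449  2.8266  -0.3102]
q=Σ⁻¹𝟙 = [6.8648  23.1286  18.2553  8.2950]
a=μᵀp=0.823797  b=𝟙ᵀp=6.147176  c=𝟙ᵀq=56.543714  D=ac−b²=8.792771
λ₁=(c·0.115−b)/D = (56.543714·0.115−6.147176)/8.792771 = 0.040414
λ₂=(a−b·0.115)/D = (0.823797−6.147176·0.115)/8.792771 = 0.013292
w* = 0.040414·p + 0.013292·q:
  w_0 = 0.040414·1.4860 + 0.013292·6.8648 = 0.1513  (Merck)
  w_1 = 0.040414·2.1449 + 0.013292·23.1286 = 0.3941  (JPMorgan)
  w_2 = 0.040414·2.8266 + 0.013292·18.2553 = 0.3569  (Disney)
  w_3 = 0.040414·-0.3102 + 0.013292·8.2950 = 0.0977  (Unilever)
Σw_i=1.0000  μᵀw=0.1150
σ²=wᵀΣw=λ₁·μ_p+λ₂ = 0.040414·0.115 + 0.013292 = 0.017939 ≈ 0.0179


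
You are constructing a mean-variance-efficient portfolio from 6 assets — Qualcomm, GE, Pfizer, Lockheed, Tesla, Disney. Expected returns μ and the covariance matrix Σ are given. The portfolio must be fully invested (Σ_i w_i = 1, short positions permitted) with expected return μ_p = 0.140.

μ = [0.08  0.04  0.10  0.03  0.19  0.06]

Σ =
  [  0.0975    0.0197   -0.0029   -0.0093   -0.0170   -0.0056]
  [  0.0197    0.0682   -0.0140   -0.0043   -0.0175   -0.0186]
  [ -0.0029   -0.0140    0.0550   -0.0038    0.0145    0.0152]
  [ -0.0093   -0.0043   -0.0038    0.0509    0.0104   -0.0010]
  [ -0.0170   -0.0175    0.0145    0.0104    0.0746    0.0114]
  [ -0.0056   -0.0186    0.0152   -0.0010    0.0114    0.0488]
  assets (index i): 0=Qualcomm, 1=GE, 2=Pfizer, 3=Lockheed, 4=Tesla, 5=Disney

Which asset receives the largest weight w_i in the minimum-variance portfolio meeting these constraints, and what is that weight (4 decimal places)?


Tesla (0.5405)

p=Σ⁻¹μ = [1.1241  1.5018  1.3366  0.4893  2.6904  0.8961]
q=Σ⁻¹𝟙 = [11.1635  26.0257  17.2484  23.2362  11.7880  24.0424]
a=μᵀp=0.863283  b=𝟙ᵀp=8.038306  c=𝟙ᵀq=113.504237  D=ac−b²=33.371858
λ₁=(c·0.140−b)/D = (113.504237·0.140−8.038306)/33.371858 = 0.235297
λ₂=(a−b·0.140)/D = (0.863283−8.038306·0.140)/33.371858 = -0.007853
w* = 0.235297·p + -0.007853·q:
  w_0 = 0.235297·1.1241 + -0.007853·11.1635 = 0.1768  (Qualcomm)
  w_1 = 0.235297·1.5018 + -0.007853·26.0257 = 0.1490  (GE)
  w_2 = 0.235297·1.3366 + -0.007853·17.2484 = 0.1790  (Pfizer)
  w_3 = 0.235297·0.4893 + -0.007853·23.2362 = -0.0673  (Lockheed)
  w_4 = 0.235297·2.6904 + -0.007853·11.7880 = 0.5405  (Tesla)
  w_5 = 0.235297·0.8961 + -0.007853·24.0424 = 0.0220  (Disney)
Σw_i=1.0000  μᵀw=0.1400
σ²=wᵀΣw=λ₁·μ_p+λ₂ = 0.235297·0.140 + -0.007853 = 0.025088 ≈ 0.0251


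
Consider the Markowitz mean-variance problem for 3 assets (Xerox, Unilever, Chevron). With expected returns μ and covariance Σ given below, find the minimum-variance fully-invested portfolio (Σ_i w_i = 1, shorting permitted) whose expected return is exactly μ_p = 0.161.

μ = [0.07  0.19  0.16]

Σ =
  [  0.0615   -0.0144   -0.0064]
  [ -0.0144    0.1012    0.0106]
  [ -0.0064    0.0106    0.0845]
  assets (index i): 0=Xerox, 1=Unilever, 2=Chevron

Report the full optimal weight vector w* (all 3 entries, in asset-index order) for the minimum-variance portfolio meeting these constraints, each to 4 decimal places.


u=Σ⁻¹μ = [1.7790  1.9437  1.7844]
v=Σ⁻¹𝟙 = [20.1949  11.5064  11.9205]
a=μᵀu=0.779341  b=𝟙ᵀu=5.507132  c=𝟙ᵀv=43.621725  D=ac−b²=3.667685
λ₁=(c·0.161−b)/D = (43.621725·0.161−5.507132)/3.667685 = 0.413330
λ₂=(a−b·0.161)/D = (0.779341−5.507132·0.161)/3.667685 = -0.029258
w* = 0.413330·u + -0.029258·v:
  w_0 = 0.413330·1.7790 + -0.029258·20.1949 = 0.1445  (Xerox)
  w_1 = 0.413330·1.9437 + -0.029258·11.5064 = 0.4667  (Unilever)
  w_2 = 0.413330·1.7844 + -0.029258·11.9205 = 0.3888  (Chevron)
Σw_i=1.0000  μᵀw=0.1610
σ²=wᵀΣw=λ₁·μ_p+λ₂ = 0.413330·0.161 + -0.029258 = 0.037289 ≈ 0.0373

0.1445  0.4667  0.3888
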